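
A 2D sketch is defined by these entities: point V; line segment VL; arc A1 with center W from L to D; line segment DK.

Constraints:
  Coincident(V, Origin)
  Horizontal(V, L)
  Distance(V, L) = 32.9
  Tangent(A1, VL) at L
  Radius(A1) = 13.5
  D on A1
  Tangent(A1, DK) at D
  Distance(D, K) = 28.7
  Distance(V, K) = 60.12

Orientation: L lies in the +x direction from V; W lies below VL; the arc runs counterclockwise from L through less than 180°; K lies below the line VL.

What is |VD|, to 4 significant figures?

31.50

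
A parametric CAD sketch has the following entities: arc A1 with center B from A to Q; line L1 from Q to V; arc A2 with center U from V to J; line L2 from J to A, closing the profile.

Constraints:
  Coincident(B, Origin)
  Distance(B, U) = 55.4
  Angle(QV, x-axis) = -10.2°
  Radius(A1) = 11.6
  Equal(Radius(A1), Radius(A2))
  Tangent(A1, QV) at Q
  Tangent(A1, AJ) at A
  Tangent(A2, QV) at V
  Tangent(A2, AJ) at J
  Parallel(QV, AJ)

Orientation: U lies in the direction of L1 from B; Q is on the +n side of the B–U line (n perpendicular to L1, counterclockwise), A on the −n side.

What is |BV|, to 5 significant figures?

56.601

Tangency of A1 to both parallel lines with radius 11.6 puts Q and A at B ± 11.6·n: Q = (2.0542, 11.417), A = (-2.0542, -11.417). Equal radii place V and J the same way about U: V = U + 11.6·n = (56.579, 1.6062), J = U − 11.6·n = (52.470, -21.227). Then |BV| = |V − B| = 56.601.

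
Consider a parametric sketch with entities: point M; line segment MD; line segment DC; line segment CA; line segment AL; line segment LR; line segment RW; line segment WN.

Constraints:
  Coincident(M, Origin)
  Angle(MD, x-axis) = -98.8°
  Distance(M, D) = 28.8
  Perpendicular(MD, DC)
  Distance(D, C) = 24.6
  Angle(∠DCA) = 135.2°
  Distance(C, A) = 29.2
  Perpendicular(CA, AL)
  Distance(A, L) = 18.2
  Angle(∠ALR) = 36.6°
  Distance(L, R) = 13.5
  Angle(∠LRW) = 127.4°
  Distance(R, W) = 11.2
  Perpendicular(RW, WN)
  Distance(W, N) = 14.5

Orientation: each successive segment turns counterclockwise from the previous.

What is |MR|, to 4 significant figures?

35.50

M is at the origin; MD runs at -98.8° with length 28.8, so D = (-4.406, -28.46). MD ⟂ DC, so DC runs at -8.800°; with |DC| = 24.6, C = (19.90, -32.22). ∠DCA = 135.2° gives CA at 36.00° from the x-axis; with |CA| = 29.2, A = (43.53, -15.06). CA ⟂ AL, so AL runs at 126.0°; with |AL| = 18.2, L = (32.83, -0.3370). ∠ALR = 36.6° gives LR at -90.60° from the x-axis; with |LR| = 13.5, R = (32.69, -13.84). Then |MR| = |R − M| = 35.50.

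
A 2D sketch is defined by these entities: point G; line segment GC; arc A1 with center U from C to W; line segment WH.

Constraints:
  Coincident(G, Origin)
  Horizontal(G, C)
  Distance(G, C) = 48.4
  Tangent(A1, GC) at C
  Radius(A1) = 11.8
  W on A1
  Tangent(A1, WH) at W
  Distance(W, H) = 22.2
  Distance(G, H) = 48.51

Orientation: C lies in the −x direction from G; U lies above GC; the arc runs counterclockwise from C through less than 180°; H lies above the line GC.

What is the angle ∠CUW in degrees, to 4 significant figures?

86.61°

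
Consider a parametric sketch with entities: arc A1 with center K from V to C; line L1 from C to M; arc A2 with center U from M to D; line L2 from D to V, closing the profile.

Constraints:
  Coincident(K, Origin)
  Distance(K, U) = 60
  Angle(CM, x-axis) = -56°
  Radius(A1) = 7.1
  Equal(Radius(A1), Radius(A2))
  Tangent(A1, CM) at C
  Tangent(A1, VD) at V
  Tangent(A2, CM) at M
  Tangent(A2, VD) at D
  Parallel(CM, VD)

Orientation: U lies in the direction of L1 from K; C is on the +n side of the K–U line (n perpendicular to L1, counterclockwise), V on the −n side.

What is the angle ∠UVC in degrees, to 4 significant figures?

83.25°

The slot axis is L1's direction at -56.0°, so u = (cos -56.0°, sin -56.0°) = (0.5592, -0.8290) and n = (−sin -56.0°, cos -56.0°) = (0.8290, 0.5592). K is at the origin and U lies 60.0 along u from K, so U = 60.0·u = (33.55, -49.74). Tangency of A1 to both parallel lines with radius 7.1 puts C and V at K ± 7.1·n: C = (5.886, 3.970), V = (-5.886, -3.970). Then cos ∠UVC = VU·VC / (|VU||VC|), giving 83.25°.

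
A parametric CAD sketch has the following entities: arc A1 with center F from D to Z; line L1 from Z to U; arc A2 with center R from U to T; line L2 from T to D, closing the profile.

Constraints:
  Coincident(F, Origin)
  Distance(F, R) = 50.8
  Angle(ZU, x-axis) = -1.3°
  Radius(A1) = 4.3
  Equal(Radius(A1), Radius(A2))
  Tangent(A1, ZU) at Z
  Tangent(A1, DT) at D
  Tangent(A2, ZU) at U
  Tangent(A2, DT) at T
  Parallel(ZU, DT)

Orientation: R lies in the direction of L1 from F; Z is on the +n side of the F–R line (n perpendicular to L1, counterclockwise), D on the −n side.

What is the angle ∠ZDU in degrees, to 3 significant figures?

80.4°

The slot axis is L1's direction at -1.3°, so u = (cos -1.3°, sin -1.3°) = (1.00, -0.0227) and n = (−sin -1.3°, cos -1.3°) = (0.0227, 1.00). F is at the origin and R lies 50.8 along u from F, so R = 50.8·u = (50.8, -1.15). Tangency of A1 to both parallel lines with radius 4.3 puts Z and D at F ± 4.3·n: Z = (0.0976, 4.30), D = (-0.0976, -4.30). Equal radii place U and T the same way about R: U = R + 4.3·n = (50.9, 3.15), T = R − 4.3·n = (50.7, -5.45). Then cos ∠ZDU = DZ·DU / (|DZ||DU|), giving 80.4°.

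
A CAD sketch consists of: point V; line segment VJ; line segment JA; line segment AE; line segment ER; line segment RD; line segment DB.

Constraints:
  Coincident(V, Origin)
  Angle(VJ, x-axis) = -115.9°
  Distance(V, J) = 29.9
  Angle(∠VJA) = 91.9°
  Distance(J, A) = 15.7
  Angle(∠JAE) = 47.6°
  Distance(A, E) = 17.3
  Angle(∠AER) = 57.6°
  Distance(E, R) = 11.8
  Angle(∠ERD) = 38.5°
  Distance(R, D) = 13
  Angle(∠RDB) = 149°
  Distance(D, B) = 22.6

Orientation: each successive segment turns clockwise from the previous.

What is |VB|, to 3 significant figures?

21.1

∠ERD = 38.5° gives RD at 120° from the x-axis; with |RD| = 13.0, D = (-19.8, -14.0). ∠RDB = 149.0° gives DB at 88.7° from the x-axis; with |DB| = 22.6, B = (-19.3, 8.64). Then |VB| = |B − V| = 21.1.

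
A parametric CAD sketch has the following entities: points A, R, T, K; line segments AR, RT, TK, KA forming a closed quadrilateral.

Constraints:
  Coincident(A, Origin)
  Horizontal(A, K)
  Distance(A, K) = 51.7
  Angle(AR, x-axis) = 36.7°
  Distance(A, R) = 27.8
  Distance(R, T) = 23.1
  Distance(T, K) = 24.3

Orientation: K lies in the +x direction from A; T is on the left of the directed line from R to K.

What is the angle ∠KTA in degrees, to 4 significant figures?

79.84°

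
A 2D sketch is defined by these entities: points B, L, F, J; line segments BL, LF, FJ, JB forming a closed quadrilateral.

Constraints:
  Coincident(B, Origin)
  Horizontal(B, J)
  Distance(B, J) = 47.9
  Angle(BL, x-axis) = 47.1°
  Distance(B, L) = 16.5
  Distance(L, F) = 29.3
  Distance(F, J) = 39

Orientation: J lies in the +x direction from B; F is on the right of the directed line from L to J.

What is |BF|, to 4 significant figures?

21.46

Checks: |LF| = 29.30 ✓; |FJ| = 39.00 ✓.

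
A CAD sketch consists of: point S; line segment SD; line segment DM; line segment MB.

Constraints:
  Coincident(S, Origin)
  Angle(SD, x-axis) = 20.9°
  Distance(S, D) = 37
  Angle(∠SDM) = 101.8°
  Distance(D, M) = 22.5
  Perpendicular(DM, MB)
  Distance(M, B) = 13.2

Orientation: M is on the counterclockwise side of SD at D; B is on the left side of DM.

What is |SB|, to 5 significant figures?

37.866

∠SDM = 101.8°, so DM runs at 20.9° + (180° − 101.8°) = 99.100° from the x-axis; with |DM| = 22.5, M = D + 22.5·(cos 99.100°, sin 99.100°) = (31.007, 35.416). The perpendicularity gives MB at right angles to DM; with |MB| = 13.2 on the left of DM, B = M + 13.2·(-0.98741, -0.15816) = (17.973, 33.328). Then |SB| = |B − S| = 37.866.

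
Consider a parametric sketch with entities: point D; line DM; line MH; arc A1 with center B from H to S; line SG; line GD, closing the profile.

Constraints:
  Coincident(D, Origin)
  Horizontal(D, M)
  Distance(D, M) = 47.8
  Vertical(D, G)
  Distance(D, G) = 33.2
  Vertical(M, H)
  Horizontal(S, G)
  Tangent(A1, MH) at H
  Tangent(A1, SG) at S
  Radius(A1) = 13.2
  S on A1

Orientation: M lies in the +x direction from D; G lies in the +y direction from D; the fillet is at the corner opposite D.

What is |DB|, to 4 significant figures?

39.96

D is at the origin; D and M share the same y with |DM| = 47.8 and M on the +x side, so M = (47.80, 0.000). D and G share the same x with |DG| = 33.2 and G on the +y side, so G = (0.000, 33.20). The virtual corner opposite D is at (47.80, 33.20). Since A1 is tangent to MH there, BH ⟂ MH and A1 meets SG tangentially, so BS is at right angles to SG, with radius 13.2, so the center B sits 13.2 in from both sides at B = (34.60, 20.00). Then |DB| = |B − D| = 39.96.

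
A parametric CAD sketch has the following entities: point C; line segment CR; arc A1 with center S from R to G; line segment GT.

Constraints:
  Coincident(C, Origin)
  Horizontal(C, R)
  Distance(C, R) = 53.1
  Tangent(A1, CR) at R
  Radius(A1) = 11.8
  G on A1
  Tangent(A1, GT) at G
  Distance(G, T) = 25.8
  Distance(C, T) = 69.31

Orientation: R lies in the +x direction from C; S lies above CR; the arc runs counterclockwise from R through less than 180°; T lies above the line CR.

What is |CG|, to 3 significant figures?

66.2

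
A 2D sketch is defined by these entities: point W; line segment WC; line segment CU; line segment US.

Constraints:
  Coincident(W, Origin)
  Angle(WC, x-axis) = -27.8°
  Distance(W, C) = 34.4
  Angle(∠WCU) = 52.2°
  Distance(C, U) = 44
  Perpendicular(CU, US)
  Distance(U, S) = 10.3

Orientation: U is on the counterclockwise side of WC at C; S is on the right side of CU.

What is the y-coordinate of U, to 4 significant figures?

27.29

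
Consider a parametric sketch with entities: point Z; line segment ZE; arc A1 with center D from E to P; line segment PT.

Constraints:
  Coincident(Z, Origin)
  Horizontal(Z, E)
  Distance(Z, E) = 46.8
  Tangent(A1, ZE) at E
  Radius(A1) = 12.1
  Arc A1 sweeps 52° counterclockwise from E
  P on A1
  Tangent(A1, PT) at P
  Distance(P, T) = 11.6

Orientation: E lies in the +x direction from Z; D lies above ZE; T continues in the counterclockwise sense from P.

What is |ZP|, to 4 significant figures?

56.53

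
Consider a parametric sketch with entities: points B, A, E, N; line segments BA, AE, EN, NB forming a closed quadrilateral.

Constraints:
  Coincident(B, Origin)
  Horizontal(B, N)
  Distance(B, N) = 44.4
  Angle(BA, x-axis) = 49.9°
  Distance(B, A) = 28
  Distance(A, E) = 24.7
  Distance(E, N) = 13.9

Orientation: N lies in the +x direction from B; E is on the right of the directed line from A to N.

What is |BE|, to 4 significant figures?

30.50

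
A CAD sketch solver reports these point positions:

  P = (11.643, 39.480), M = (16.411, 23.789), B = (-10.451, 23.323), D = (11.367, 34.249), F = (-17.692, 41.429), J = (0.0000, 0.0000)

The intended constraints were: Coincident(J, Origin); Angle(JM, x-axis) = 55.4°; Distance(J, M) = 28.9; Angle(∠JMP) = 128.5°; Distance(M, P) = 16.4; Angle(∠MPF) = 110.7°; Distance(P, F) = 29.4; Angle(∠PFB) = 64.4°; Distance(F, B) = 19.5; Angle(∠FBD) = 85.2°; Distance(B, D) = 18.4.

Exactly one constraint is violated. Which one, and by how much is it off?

Distance(B, D) = 18.4 — off by 6.00.

J = (0.00, 0.00) ✓; JM at 55.40° ✓; |JM| = 28.90 ✓; ∠JMP = 128.5° ✓; |MP| = 16.40 ✓; ∠MPF = 110.7° ✓; |PF| = 29.40 ✓; ∠PFB = 64.40° ✓; |FB| = 19.50 ✓; ∠FBD = 85.20° ✓; |BD| = 24.40 ✗.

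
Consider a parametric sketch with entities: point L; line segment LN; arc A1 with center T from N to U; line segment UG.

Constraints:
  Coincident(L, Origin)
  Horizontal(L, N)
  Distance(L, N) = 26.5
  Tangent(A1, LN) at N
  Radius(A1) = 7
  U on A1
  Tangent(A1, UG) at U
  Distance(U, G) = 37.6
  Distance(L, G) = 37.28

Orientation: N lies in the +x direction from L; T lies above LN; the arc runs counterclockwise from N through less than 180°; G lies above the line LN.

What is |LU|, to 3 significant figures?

33.5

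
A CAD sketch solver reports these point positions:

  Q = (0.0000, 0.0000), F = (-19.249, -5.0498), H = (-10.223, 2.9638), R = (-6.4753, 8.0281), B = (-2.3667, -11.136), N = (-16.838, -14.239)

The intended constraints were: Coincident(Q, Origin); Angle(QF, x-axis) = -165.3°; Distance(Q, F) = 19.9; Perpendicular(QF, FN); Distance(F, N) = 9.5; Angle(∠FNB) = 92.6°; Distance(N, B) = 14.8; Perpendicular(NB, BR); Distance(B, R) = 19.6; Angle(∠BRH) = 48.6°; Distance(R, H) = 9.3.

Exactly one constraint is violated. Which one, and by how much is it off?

Distance(R, H) = 9.3 — off by 3.00.

Q = (0.00, 0.00) ✓; QF at -165.3° ✓; |QF| = 19.90 ✓; ∠(QF, FN) = 90.00° ✓; |FN| = 9.500 ✓; ∠FNB = 92.60° ✓; |NB| = 14.80 ✓; ∠(NB, BR) = 90.00° ✓; |BR| = 19.60 ✓; ∠BRH = 48.60° ✓; |RH| = 6.300 ✗.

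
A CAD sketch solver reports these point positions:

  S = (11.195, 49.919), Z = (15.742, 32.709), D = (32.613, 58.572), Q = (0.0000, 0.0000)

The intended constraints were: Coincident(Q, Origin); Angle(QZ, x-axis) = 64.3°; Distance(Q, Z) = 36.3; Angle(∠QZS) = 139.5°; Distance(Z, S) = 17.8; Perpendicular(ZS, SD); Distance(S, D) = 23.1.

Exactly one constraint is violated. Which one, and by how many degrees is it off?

Perpendicular(ZS, SD) — off by 7.20°.

Q = (0.00, 0.00) ✓; QZ at 64.30° ✓; |QZ| = 36.30 ✓; ∠QZS = 139.5° ✓; |ZS| = 17.80 ✓; ∠(ZS, SD) = 82.80° ✗; |SD| = 23.10 ✓.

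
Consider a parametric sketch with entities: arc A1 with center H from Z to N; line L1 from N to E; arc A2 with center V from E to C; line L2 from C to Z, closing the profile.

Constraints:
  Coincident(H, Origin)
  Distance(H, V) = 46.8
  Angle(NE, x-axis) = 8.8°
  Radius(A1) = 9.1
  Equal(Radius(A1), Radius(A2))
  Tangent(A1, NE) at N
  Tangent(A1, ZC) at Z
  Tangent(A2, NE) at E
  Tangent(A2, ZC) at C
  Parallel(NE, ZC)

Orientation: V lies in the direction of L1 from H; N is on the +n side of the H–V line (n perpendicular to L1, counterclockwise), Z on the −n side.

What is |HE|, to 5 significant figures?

47.677

Tangency of A1 to both parallel lines with radius 9.1 puts N and Z at H ± 9.1·n: N = (-1.3922, 8.9929), Z = (1.3922, -8.9929). Equal radii place E and C the same way about V: E = V + 9.1·n = (44.857, 16.153), C = V − 9.1·n = (47.641, -1.8331). Then |HE| = |E − H| = 47.677.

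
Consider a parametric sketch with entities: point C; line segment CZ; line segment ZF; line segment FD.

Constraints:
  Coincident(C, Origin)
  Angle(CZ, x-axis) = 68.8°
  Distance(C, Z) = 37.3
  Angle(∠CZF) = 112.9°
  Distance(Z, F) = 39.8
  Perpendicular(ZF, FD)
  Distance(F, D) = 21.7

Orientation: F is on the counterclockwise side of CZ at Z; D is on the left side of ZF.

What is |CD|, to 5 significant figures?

55.770

C is at the origin; CZ runs at 68.8° with length 37.3, so Z = 37.3·(cos 68.8°, sin 68.8°) = (13.489, 34.776). ∠CZF = 112.9°, so ZF runs at 68.8° + (180° − 112.9°) = 135.90° from the x-axis; with |ZF| = 39.8, F = Z + 39.8·(cos 135.90°, sin 135.90°) = (-15.093, 62.473). The perpendicularity gives FD at right angles to ZF; with |FD| = 21.7 on the left of ZF, D = F + 21.7·(-0.69591, -0.71813) = (-30.194, 46.890). Then |CD| = |D − C| = 55.770.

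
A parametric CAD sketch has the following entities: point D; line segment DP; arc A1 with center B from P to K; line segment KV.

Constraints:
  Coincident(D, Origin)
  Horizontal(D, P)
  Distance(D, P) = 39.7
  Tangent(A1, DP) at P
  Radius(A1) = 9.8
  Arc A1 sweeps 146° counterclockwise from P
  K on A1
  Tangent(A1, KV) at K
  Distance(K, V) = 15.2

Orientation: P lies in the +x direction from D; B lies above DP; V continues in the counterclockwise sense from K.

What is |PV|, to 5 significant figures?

27.367

On A1, P sits at bearing -90° from B; a 146° counterclockwise sweep puts K at bearing 56°, so K = B + 9.8·(cos 56°, sin 56°) = (45.180, 17.925). The tangent condition forces BK to be normal to KV, so KV runs along (−sin 56°, cos 56°); with |KV| = 15.2, V = (32.579, 26.424). Then |PV| = |V − P| = 27.367.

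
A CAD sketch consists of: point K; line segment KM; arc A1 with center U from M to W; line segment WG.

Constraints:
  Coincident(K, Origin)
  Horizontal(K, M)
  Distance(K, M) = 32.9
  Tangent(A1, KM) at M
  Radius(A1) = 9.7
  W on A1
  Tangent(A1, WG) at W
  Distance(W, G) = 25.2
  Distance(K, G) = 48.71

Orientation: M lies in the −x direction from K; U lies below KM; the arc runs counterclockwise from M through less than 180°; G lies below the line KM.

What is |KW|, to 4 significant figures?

43.95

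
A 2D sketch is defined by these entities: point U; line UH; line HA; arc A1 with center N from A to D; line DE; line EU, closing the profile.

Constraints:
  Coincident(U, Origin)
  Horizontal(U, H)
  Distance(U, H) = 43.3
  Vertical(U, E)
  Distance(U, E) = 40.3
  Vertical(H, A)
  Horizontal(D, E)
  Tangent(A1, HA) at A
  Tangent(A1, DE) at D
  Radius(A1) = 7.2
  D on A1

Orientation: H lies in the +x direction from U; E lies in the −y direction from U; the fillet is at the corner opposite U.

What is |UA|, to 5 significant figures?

54.502

U is at the origin; UH is horizontal with |UH| = 43.3 and H on the +x side, so H = (43.300, 0.0000). U and E share the same x with |UE| = 40.3 and E on the −y side, so E = (0.0000, -40.300). The virtual corner opposite U is at (43.300, -40.300). Tangency of A1 to HA means the radius NA is perpendicular to HA and the tangent condition forces ND to be normal to DE, with radius 7.2, so the center N sits 7.2 in from both sides at N = (36.100, -33.100). That places the tangent points at A = (43.300, -33.100) on HA and D = (36.100, -40.300) on DE. Then |UA| = |A − U| = 54.502.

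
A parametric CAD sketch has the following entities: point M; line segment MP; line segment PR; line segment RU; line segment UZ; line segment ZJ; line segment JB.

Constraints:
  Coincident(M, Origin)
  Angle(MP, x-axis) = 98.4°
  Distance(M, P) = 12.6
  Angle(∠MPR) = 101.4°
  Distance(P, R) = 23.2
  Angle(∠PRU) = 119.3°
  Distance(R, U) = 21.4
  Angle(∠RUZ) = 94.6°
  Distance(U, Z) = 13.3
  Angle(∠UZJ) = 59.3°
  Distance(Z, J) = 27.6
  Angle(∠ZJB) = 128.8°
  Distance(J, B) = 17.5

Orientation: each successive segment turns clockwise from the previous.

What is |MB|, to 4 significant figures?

44.62

M is at the origin; MP runs at 98.4° with length 12.6, so P = (-1.841, 12.46). ∠MPR = 101.4° gives PR at 19.80° from the x-axis; with |PR| = 23.2, R = (19.99, 20.32). ∠PRU = 119.3° gives RU at -40.90° from the x-axis; with |RU| = 21.4, U = (36.16, 6.312). ∠RUZ = 94.6° gives UZ at -126.3° from the x-axis; with |UZ| = 13.3, Z = (28.29, -4.407). ∠UZJ = 59.3° gives ZJ at 113.0° from the x-axis; with |ZJ| = 27.6, J = (17.51, 21.00). ∠ZJB = 128.8° gives JB at 61.80° from the x-axis; with |JB| = 17.5, B = (25.77, 36.42). Then |MB| = |B − M| = 44.62.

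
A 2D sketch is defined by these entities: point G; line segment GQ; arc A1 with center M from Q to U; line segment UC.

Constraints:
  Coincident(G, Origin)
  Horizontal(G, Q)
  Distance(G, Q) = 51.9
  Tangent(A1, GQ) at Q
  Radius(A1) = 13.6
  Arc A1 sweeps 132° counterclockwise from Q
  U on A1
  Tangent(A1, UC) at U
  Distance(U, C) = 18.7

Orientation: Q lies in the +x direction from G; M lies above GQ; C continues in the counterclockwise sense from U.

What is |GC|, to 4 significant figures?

61.55

G is at the origin; G and Q share the same y with |GQ| = 51.9 and Q on the +x side, so Q = (51.90, 0.000). The tangent condition forces MQ to be normal to GQ, so M = Q + (0, 13.6) = (51.90, 13.60). On A1, Q sits at bearing -90° from M; a 132° counterclockwise sweep puts U at bearing 42°, so U = M + 13.6·(cos 42°, sin 42°) = (62.01, 22.70). Since A1 is tangent to UC there, MU ⟂ UC, so UC runs along (−sin 42°, cos 42°); with |UC| = 18.7, C = (49.49, 36.60). Then |GC| = |C − G| = 61.55.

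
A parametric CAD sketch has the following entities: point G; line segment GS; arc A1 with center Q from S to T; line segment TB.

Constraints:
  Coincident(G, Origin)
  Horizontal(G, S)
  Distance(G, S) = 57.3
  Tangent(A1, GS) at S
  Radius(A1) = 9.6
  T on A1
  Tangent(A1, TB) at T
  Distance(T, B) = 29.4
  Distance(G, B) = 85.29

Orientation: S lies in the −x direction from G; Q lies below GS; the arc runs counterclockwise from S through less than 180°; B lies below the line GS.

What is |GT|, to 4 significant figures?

66.03

Checks: ∠(QS, SG) = 90.00° ✓; |QT| = 9.600 ✓; ∠(QT, TB) = 90.00° ✓; |TB| = 29.40 ✓; |GB| = 85.29 ✓.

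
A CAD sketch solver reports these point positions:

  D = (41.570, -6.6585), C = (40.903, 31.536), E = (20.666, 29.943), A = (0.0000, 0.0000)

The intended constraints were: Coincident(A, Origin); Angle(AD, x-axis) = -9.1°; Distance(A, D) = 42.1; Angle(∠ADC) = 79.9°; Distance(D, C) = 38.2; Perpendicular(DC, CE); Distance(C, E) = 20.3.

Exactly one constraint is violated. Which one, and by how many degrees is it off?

Perpendicular(DC, CE) — off by 3.50°.

A = (0.00, 0.00) ✓; AD at -9.100° ✓; |AD| = 42.10 ✓; ∠ADC = 79.90° ✓; |DC| = 38.20 ✓; ∠(DC, CE) = 93.50° ✗; |CE| = 20.30 ✓.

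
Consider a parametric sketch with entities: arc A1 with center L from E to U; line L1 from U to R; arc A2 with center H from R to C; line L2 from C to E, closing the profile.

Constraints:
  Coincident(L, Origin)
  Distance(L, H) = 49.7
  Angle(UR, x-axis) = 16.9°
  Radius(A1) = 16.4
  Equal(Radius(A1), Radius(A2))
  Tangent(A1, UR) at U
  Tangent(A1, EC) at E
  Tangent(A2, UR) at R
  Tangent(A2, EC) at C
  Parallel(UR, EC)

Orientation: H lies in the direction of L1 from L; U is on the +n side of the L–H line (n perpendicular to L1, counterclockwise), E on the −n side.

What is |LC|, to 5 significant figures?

52.336

The slot axis is L1's direction at 16.9°, so u = (cos 16.9°, sin 16.9°) = (0.95681, 0.29070) and n = (−sin 16.9°, cos 16.9°) = (-0.29070, 0.95681). L is at the origin and H lies 49.7 along u from L, so H = 49.7·u = (47.554, 14.448). Tangency of A1 to both parallel lines with radius 16.4 puts U and E at L ± 16.4·n: U = (-4.7675, 15.692), E = (4.7675, -15.692). Equal radii place R and C the same way about H: R = H + 16.4·n = (42.786, 30.140), C = H − 16.4·n = (52.321, -1.2438). Then |LC| = |C − L| = 52.336.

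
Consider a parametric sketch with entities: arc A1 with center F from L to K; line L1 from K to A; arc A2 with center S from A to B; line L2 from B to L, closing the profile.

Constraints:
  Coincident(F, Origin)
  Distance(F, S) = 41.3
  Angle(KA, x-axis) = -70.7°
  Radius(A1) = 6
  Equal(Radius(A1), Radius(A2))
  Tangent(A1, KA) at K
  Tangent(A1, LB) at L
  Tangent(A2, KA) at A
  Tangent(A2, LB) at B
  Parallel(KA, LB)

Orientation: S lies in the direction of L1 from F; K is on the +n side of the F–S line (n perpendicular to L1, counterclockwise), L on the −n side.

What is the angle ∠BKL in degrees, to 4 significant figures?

73.80°

Tangency of A1 to both parallel lines with radius 6.0 puts K and L at F ± 6.0·n: K = (5.663, 1.983), L = (-5.663, -1.983). Equal radii place A and B the same way about S: A = S + 6.0·n = (19.31, -37.00), B = S − 6.0·n = (7.987, -40.96). Then cos ∠BKL = KB·KL / (|KB||KL|), giving 73.80°.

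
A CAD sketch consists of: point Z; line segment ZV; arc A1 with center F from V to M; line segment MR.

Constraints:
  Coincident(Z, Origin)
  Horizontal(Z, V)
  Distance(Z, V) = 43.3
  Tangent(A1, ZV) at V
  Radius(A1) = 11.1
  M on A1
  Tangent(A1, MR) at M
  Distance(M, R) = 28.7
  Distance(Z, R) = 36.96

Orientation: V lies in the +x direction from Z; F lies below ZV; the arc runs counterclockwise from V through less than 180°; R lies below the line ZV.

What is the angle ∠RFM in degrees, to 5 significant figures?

68.856°

Z is at the origin; Z and V share the same y with |ZV| = 43.3 and V on the +x side, so V = (43.300, 0.0000). Since A1 is tangent to ZV there, FV ⟂ ZV, so F = V + (0, -11.1) = (43.300, -11.100). Since FM ⟂ MR (tangency), |FR| = √(11.1² + 28.7²) = 30.772 regardless of where M sits on A1. So R lies on both circle(Z, 36.96) and circle(F, 30.772); the below-ZV intersection is R = (19.934, -31.123). M is the foot of the tangent from R: M = (33.523, -5.8444).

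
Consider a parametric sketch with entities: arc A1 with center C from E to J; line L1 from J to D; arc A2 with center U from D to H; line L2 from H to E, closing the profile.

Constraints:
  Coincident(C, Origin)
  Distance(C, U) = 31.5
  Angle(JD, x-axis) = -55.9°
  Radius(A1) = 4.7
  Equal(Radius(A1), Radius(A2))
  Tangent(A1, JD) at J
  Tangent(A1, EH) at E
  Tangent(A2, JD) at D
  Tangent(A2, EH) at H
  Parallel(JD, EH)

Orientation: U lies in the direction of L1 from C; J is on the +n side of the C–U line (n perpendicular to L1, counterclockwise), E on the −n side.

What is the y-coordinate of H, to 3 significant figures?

-28.7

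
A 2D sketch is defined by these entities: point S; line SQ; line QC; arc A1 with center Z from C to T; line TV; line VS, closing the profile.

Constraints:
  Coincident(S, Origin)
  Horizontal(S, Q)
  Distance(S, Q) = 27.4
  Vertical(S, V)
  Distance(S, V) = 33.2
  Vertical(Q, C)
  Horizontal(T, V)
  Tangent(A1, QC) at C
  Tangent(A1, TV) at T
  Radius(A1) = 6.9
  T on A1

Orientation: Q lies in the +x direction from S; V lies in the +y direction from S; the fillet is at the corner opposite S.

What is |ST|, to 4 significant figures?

39.02

S is at the origin; S and Q share the same y with |SQ| = 27.4 and Q on the +x side, so Q = (27.40, 0.000). S and V share the same x with |SV| = 33.2 and V on the +y side, so V = (0.000, 33.20). The virtual corner opposite S is at (27.40, 33.20). Tangency of A1 to QC means the radius ZC is perpendicular to QC and the tangent condition forces ZT to be normal to TV, with radius 6.9, so the center Z sits 6.9 in from both sides at Z = (20.50, 26.30). That places the tangent points at C = (27.40, 26.30) on QC and T = (20.50, 33.20) on TV. Then |ST| = |T − S| = 39.02.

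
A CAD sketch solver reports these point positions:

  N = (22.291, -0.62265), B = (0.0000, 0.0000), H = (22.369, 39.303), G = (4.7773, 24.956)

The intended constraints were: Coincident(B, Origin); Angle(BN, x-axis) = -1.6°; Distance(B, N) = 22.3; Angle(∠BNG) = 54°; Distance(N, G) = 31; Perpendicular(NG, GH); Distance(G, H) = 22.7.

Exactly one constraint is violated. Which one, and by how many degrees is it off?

Perpendicular(NG, GH) — off by 4.80°.

B = (0.00, 0.00) ✓; BN at -1.600° ✓; |BN| = 22.30 ✓; ∠BNG = 54.00° ✓; |NG| = 31.00 ✓; ∠(NG, GH) = 85.20° ✗; |GH| = 22.70 ✓.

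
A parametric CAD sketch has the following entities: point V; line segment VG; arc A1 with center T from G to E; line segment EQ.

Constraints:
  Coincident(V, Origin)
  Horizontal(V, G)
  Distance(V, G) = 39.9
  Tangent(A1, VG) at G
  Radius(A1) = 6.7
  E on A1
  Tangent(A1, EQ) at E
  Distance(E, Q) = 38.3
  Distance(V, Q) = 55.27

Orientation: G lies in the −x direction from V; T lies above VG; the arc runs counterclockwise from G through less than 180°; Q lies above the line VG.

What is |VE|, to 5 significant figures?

33.841

Checks: |TE| = 6.700 ✓; ∠(TE, EQ) = 90.00° ✓; |EQ| = 38.30 ✓; |VQ| = 55.27 ✓.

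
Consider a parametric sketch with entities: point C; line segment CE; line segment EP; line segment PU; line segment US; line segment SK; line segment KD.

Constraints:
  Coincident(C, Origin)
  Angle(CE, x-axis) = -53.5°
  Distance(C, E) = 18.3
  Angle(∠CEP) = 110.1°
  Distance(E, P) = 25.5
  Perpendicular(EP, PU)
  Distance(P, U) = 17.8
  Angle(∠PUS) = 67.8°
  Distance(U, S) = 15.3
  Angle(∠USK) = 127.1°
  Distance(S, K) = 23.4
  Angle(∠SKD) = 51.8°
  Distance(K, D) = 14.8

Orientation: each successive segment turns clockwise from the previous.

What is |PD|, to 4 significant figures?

8.117

∠USK = 127.1° gives SK at -18.50° from the x-axis; with |SK| = 23.4, K = (16.80, -24.98). ∠SKD = 51.8° gives KD at -146.7° from the x-axis; with |KD| = 14.8, D = (4.433, -33.11). Then |PD| = |D − P| = 8.117.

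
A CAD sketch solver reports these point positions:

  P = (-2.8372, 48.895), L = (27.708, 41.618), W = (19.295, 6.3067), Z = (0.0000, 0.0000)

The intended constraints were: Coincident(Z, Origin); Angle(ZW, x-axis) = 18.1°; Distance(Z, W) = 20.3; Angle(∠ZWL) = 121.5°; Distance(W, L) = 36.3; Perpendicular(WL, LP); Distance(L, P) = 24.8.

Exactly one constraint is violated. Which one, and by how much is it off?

Distance(L, P) = 24.8 — off by 6.60.

Z = (0.00, 0.00) ✓; ZW at 18.10° ✓; |ZW| = 20.30 ✓; ∠ZWL = 121.5° ✓; |WL| = 36.30 ✓; ∠(WL, LP) = 90.00° ✓; |LP| = 31.40 ✗.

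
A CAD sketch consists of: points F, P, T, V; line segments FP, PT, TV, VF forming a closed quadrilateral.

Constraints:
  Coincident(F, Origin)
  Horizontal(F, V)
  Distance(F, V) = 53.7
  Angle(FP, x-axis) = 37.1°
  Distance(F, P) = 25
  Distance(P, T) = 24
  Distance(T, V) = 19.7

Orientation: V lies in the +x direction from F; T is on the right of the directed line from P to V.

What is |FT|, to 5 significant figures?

34.661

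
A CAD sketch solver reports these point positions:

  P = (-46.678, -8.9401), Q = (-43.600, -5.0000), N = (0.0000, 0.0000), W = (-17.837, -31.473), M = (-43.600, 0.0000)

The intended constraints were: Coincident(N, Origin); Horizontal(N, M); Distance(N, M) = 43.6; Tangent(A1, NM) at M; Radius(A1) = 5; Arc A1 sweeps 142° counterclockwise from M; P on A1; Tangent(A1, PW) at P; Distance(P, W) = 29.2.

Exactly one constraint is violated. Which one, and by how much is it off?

Distance(P, W) = 29.2 — off by 7.40.

N = (0.00, 0.00) ✓; N.y = 0.00, M.y = 0.00 ✓; |NM| = 43.60 ✓; ∠(QM, MN) = 90.00° ✓; |QM| = 5.000 ✓; bearing(Q→P) − bearing(Q→M) = 142.0° ✓; |QP| = 5.000 ✓; ∠(QP, PW) = 90.00° ✓; |PW| = 36.60 ✗.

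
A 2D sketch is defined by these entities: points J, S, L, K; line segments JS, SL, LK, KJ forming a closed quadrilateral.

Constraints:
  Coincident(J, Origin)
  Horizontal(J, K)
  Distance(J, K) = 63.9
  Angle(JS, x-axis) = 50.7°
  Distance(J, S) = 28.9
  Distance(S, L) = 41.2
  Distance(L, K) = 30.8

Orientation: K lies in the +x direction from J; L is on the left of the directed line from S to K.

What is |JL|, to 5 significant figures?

66.106

J is at the origin; J and K share the same y with |JK| = 63.9 and K in +x, so K = (63.9, 0). JS runs at 50.7° with |JS| = 28.9, so S = (18.305, 22.364). L is determined by |SL| = 41.2 and |LK| = 30.8 together: it lies at the intersection of circle(S, 41.2) and circle(K, 30.8). With |SK| = 50.785, the foot of the radical line on SK is 32.765 from S and the perpendicular offset is √(41.2² − 32.765²) = 24.978. Taking the left-of-SK solution: L = (58.721, 30.361).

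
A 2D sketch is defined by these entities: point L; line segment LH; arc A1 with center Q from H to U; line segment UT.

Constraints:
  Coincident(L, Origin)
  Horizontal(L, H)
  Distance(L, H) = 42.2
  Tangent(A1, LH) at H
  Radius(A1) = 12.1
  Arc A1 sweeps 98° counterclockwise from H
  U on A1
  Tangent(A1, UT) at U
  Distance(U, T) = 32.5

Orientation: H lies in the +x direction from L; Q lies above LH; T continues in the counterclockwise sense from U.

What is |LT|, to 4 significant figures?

67.67

L is at the origin; L and H share the same y with |LH| = 42.2 and H on the +x side, so H = (42.20, 0.000). Tangency of A1 to LH means the radius QH is perpendicular to LH, so Q = H + (0, 12.1) = (42.20, 12.10). On A1, H sits at bearing -90° from Q; a 98° counterclockwise sweep puts U at bearing 8°, so U = Q + 12.1·(cos 8°, sin 8°) = (54.18, 13.78). Tangency of A1 to UT means the radius QU is perpendicular to UT, so UT runs along (−sin 8°, cos 8°); with |UT| = 32.5, T = (49.66, 45.97). Then |LT| = |T − L| = 67.67.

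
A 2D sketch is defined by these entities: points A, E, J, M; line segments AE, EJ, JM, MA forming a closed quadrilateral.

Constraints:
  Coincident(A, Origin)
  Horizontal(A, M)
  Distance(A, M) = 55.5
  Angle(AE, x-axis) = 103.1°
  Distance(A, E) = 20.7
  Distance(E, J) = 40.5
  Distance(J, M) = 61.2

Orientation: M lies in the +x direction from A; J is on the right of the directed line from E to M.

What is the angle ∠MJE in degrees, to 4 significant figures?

74.12°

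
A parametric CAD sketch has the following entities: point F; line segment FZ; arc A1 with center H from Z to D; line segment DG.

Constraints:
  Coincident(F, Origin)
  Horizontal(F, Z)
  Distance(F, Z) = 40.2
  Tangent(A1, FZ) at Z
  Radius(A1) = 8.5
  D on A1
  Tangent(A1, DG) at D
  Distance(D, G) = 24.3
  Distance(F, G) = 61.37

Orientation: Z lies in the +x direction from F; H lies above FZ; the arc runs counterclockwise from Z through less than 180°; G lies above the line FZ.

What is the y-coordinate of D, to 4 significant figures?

6.912

Checks: |FZ| = 40.20 ✓; |HD| = 8.500 ✓; ∠(HD, DG) = 90.00° ✓; |DG| = 24.30 ✓; |FG| = 61.37 ✓.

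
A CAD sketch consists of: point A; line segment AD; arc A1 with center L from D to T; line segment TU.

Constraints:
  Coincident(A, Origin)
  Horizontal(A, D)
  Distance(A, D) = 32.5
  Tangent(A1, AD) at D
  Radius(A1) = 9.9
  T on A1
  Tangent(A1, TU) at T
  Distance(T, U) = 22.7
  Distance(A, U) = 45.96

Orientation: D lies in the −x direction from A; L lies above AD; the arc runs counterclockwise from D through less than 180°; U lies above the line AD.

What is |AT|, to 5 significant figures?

26.530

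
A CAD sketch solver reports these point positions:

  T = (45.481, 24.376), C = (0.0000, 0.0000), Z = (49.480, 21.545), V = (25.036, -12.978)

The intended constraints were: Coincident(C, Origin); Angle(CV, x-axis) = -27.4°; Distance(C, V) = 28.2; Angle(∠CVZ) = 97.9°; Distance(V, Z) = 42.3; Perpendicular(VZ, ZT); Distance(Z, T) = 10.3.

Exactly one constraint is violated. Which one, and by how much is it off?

Distance(Z, T) = 10.3 — off by 5.40.

C = (0.00, 0.00) ✓; CV at -27.40° ✓; |CV| = 28.20 ✓; ∠CVZ = 97.90° ✓; |VZ| = 42.30 ✓; ∠(VZ, ZT) = 90.00° ✓; |ZT| = 4.900 ✗.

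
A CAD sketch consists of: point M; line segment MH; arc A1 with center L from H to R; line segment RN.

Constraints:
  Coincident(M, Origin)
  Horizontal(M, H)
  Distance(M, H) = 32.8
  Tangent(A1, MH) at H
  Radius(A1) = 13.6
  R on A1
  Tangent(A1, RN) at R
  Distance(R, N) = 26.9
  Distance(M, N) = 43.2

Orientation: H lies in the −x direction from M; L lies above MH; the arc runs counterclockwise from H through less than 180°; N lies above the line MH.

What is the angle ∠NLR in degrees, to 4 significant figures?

63.18°

Checks: |LH| = 13.60 ✓; |LR| = 13.60 ✓; ∠(LR, RN) = 90.00° ✓; |RN| = 26.90 ✓; |MN| = 43.20 ✓.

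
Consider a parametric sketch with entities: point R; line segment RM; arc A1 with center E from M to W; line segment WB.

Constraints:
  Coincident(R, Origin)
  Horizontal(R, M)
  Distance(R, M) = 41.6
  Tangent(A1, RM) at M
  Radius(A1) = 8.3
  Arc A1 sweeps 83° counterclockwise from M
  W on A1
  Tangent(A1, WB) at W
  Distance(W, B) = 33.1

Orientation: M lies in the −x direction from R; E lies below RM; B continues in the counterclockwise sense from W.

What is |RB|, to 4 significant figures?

67.18

R is at the origin; R and M share the same y with |RM| = 41.6 and M on the −x side, so M = (-41.60, 0.000). Since A1 is tangent to RM there, EM ⟂ RM, so E = M + (0, -8.3) = (-41.60, -8.300). On A1, M sits at bearing 90° from E; an 83° counterclockwise sweep puts W at bearing 173°, so W = E + 8.3·(cos 173°, sin 173°) = (-49.84, -7.288). A1 meets WB tangentially, so EW is at right angles to WB, so WB runs along (−sin 173°, cos 173°); with |WB| = 33.1, B = (-53.87, -40.14). Then |RB| = |B − R| = 67.18.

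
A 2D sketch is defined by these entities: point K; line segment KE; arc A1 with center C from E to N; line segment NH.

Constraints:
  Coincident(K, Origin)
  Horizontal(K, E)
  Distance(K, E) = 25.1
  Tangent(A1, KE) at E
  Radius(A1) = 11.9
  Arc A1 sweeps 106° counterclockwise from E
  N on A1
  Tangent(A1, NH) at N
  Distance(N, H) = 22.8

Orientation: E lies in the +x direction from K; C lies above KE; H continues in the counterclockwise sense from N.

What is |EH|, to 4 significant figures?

37.45

K is at the origin; KE is horizontal with |KE| = 25.1 and E on the +x side, so E = (25.10, 0.000). Since A1 is tangent to KE there, CE ⟂ KE, so C = E + (0, 11.9) = (25.10, 11.90). On A1, E sits at bearing -90° from C; a 106° counterclockwise sweep puts N at bearing 16°, so N = C + 11.9·(cos 16°, sin 16°) = (36.54, 15.18). A1 meets NH tangentially, so CN is at right angles to NH, so NH runs along (−sin 16°, cos 16°); with |NH| = 22.8, H = (30.25, 37.10). Then |EH| = |H − E| = 37.45.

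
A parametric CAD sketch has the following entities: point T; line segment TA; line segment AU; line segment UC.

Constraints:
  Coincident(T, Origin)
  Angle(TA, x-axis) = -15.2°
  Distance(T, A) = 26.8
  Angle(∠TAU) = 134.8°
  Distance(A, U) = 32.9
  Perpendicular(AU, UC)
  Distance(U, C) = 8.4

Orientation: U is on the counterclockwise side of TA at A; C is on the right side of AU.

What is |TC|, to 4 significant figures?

58.59

T is at the origin; TA runs at -15.2° with length 26.8, so A = 26.8·(cos -15.2°, sin -15.2°) = (25.86, -7.027). ∠TAU = 134.8°, so AU runs at -15.2° + (180° − 134.8°) = 30.00° from the x-axis; with |AU| = 32.9, U = A + 32.9·(cos 30.00°, sin 30.00°) = (54.35, 9.423). The perpendicularity gives UC at right angles to AU; with |UC| = 8.4 on the right of AU, C = U + 8.4·(0.5000, -0.8660) = (58.55, 2.149). Then |TC| = |C − T| = 58.59.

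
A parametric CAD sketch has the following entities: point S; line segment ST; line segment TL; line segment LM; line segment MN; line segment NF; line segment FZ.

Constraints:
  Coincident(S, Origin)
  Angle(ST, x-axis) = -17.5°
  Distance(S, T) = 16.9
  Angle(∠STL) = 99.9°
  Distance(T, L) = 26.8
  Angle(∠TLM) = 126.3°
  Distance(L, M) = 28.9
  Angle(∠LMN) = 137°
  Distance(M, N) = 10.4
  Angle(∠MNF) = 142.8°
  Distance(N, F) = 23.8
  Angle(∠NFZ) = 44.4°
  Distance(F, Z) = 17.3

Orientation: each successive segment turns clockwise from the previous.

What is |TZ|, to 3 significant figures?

42.4

S is at the origin; ST runs at -17.5° with length 16.9, so T = (16.1, -5.08). ∠STL = 99.9° gives TL at -97.6° from the x-axis; with |TL| = 26.8, L = (12.6, -31.6). ∠TLM = 126.3° gives LM at -151° from the x-axis; with |LM| = 28.9, M = (-12.8, -45.5). ∠LMN = 137.0° gives MN at 166° from the x-axis; with |MN| = 10.4, N = (-22.9, -43.0). ∠MNF = 142.8° gives NF at 128° from the x-axis; with |NF| = 23.8, F = (-37.7, -24.3). ∠NFZ = 44.4° gives FZ at -7.10° from the x-axis; with |FZ| = 17.3, Z = (-20.5, -26.5). Then |TZ| = |Z − T| = 42.4.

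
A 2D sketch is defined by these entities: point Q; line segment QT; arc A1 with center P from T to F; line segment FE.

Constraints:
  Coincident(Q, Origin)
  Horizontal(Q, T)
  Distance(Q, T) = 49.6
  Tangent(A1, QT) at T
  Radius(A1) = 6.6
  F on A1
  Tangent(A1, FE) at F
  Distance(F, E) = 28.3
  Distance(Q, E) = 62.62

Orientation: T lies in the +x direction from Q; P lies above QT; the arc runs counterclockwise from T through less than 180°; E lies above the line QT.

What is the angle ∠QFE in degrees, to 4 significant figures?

88.44°

Q is at the origin; QT is horizontal with |QT| = 49.6 and T on the +x side, so T = (49.60, 0.000). The tangent condition forces PT to be normal to QT, so P = T + (0, 6.6) = (49.60, 6.600). Since PF ⟂ FE (tangency), |PE| = √(6.6² + 28.3²) = 29.06 regardless of where F sits on A1. So E lies on both circle(Q, 62.62) and circle(P, 29.06); the above-QT intersection is E = (51.52, 35.60). F is the foot of the tangent from E: F = (56.11, 7.671).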